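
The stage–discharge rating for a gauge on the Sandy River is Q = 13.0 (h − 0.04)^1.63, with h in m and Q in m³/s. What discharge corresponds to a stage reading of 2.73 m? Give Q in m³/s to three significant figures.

Q = 13.0 × (2.73 − 0.04)^1.63 = 13.0 × 2.69^1.63 = 65.23 m³/s

65.2 m³/s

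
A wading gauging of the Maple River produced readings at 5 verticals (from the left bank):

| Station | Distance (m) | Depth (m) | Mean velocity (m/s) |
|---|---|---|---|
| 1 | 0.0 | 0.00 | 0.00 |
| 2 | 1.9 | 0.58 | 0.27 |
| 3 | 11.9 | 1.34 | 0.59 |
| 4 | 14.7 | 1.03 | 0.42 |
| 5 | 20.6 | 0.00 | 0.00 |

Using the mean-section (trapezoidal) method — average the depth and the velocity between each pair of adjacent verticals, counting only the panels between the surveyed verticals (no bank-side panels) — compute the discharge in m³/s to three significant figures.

Panel 1-2: Δb = 1.9 m, d̄ = (0.00+0.58)/2 = 0.29, v̄ = (0.00+0.27)/2 = 0.135 → q = 1.9×0.29×0.135 = 0.07439 m³/s
Panel 2-3: Δb = 10 m, d̄ = (0.58+1.34)/2 = 0.96, v̄ = (0.27+0.59)/2 = 0.43 → q = 10×0.96×0.43 = 4.128 m³/s
Panel 3-4: Δb = 2.8 m, d̄ = (1.34+1.03)/2 = 1.185, v̄ = (0.59+0.42)/2 = 0.505 → q = 2.8×1.185×0.505 = 1.676 m³/s
Panel 4-5: Δb = 5.9 m, d̄ = (1.03+0.00)/2 = 0.515, v̄ = (0.42+0.00)/2 = 0.21 → q = 5.9×0.515×0.21 = 0.6381 m³/s
Q = Σ q = 6.516 m³/s

6.52 m³/s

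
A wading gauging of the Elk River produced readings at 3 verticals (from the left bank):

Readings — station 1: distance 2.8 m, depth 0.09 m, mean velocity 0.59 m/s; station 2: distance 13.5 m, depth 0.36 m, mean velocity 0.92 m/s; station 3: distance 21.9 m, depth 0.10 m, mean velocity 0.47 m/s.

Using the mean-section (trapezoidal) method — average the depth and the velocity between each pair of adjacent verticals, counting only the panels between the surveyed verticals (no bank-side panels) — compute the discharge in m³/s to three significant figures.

Panel 1-2: Δb = 10.7 m, d̄ = (0.09+0.36)/2 = 0.225, v̄ = (0.59+0.92)/2 = 0.755 → q = 10.7×0.225×0.755 = 1.818 m³/s
Panel 2-3: Δb = 8.4 m, d̄ = (0.36+0.10)/2 = 0.23, v̄ = (0.92+0.47)/2 = 0.695 → q = 8.4×0.23×0.695 = 1.343 m³/s
Q = Σ q = 3.160 m³/s

3.16 m³/s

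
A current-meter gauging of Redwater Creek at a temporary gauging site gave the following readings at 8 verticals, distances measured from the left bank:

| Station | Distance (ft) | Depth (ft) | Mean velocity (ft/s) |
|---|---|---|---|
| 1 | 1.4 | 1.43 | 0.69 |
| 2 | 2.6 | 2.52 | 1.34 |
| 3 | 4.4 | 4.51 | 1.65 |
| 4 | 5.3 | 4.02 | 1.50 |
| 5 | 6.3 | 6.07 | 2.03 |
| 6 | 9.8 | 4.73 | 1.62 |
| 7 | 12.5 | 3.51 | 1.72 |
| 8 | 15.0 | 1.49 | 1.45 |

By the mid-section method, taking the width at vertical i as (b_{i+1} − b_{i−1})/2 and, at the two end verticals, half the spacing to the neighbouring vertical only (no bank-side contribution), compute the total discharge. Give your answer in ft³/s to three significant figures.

w_1 = (2.6 − 1.4)/2 = 0.6 ft; q_1 = 0.69 × 1.43 × 0.6 = 0.5920 ft³/s
w_2 = (4.4 − 1.4)/2 = 1.5 ft; q_2 = 1.34 × 2.52 × 1.5 = 5.065 ft³/s
w_3 = (5.3 − 2.6)/2 = 1.35 ft; q_3 = 1.65 × 4.51 × 1.35 = 10.05 ft³/s
w_4 = (6.3 − 4.4)/2 = 0.95 ft; q_4 = 1.50 × 4.02 × 0.95 = 5.729 ft³/s
w_5 = (9.8 − 5.3)/2 = 2.25 ft; q_5 = 2.03 × 6.07 × 2.25 = 27.72 ft³/s
w_6 = (12.5 − 6.3)/2 = 3.1 ft; q_6 = 1.62 × 4.73 × 3.1 = 23.75 ft³/s
w_7 = (15.0 − 9.8)/2 = 2.6 ft; q_7 = 1.72 × 3.51 × 2.6 = 15.70 ft³/s
w_8 = (15.0 − 12.5)/2 = 1.25 ft; q_8 = 1.45 × 1.49 × 1.25 = 2.701 ft³/s
Q = Σ qᵢ = 91.31 ft³/s

91.3 ft³/s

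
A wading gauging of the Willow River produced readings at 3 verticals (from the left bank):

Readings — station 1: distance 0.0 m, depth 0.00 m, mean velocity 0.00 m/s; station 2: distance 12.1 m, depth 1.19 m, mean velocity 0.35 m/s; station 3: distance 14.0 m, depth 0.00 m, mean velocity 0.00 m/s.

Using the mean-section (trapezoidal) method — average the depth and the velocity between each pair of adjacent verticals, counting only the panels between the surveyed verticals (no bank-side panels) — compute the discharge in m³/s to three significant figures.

Panel 1-2: Δb = 12.1 m, d̄ = (0.00+1.19)/2 = 0.595, v̄ = (0.00+0.35)/2 = 0.175 → q = 12.1×0.595×0.175 = 1.260 m³/s
Panel 2-3: Δb = 1.9 m, d̄ = (1.19+0.00)/2 = 0.595, v̄ = (0.35+0.00)/2 = 0.175 → q = 1.9×0.595×0.175 = 0.1978 m³/s
Q = Σ q = 1.458 m³/s

1.46 m³/s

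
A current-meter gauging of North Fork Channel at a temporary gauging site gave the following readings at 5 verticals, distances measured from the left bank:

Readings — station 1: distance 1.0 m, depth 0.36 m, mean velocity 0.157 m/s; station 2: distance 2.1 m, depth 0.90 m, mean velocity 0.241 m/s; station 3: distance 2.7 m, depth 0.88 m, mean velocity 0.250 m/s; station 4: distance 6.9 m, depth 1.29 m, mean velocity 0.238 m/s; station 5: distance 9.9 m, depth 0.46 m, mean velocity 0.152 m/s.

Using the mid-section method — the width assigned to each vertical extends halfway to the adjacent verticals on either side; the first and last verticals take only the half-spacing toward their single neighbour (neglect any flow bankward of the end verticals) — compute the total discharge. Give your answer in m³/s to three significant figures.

1.95 m³/s

w_1 = (2.1 − 1.0)/2 = 0.55 m; q_1 = 0.157 × 0.36 × 0.55 = 0.03109 m³/s
w_2 = (2.7 − 1.0)/2 = 0.85 m; q_2 = 0.241 × 0.90 × 0.85 = 0.1844 m³/s
w_3 = (6.9 − 2.1)/2 = 2.4 m; q_3 = 0.250 × 0.88 × 2.4 = 0.5280 m³/s
w_4 = (9.9 − 2.7)/2 = 3.6 m; q_4 = 0.238 × 1.29 × 3.6 = 1.105 m³/s
w_5 = (9.9 − 6.9)/2 = 1.5 m; q_5 = 0.152 × 0.46 × 1.5 = 0.1049 m³/s
Q = Σ qᵢ = 1.954 m³/s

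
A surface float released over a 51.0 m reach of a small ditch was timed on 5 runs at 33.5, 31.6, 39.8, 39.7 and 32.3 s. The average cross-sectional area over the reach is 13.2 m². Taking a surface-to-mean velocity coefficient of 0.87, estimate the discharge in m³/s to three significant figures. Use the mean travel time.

16.6 m³/s

t̄ = (33.5 + 31.6 + 39.8 + 39.7 + 32.3) / 5 = 35.38 s
v_surface = L / t̄ = 51.0 / 35.38 = 1.441 m/s
v_mean = 0.87 × 1.441 = 1.254 m/s
Q = A × v_mean = 13.2 × 1.254 = 16.55 m³/s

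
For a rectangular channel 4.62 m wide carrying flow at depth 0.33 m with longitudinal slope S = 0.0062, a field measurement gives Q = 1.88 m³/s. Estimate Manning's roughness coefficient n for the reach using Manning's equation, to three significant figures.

A = b·y = 4.62 × 0.33 = 1.525 m²
P = b + 2y = 4.62 + 2×0.33 = 5.280 m
R = A/P = 1.525/5.280 = 0.2888 m
n = (1/Q)·A·R^(2/3)·S^(1/2) = (1/1.88) × 1.525 × 0.4369 × 0.07874 = 0.02790

0.0279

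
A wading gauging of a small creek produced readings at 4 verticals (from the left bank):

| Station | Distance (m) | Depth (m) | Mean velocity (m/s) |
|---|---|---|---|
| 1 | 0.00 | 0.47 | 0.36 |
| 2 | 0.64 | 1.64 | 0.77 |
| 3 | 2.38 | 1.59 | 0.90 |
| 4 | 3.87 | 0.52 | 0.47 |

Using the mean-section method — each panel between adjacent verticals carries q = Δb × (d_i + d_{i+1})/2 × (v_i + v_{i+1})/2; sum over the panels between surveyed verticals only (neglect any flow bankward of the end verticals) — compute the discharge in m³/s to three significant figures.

3.80 m³/s

Panel 1-2: Δb = 0.64 m, d̄ = (0.47+1.64)/2 = 1.055, v̄ = (0.36+0.77)/2 = 0.565 → q = 0.64×1.055×0.565 = 0.3815 m³/s
Panel 2-3: Δb = 1.74 m, d̄ = (1.64+1.59)/2 = 1.615, v̄ = (0.77+0.90)/2 = 0.835 → q = 1.74×1.615×0.835 = 2.346 m³/s
Panel 3-4: Δb = 1.49 m, d̄ = (1.59+0.52)/2 = 1.055, v̄ = (0.90+0.47)/2 = 0.685 → q = 1.49×1.055×0.685 = 1.077 m³/s
Q = Σ q = 3.805 m³/s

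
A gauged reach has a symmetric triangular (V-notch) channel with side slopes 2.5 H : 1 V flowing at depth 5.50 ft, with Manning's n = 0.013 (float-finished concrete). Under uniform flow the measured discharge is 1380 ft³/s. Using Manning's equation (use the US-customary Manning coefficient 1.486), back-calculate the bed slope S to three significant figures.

0.00730

A = z·y² = 2.5×5.50² = 75.63 ft²
P = 2y√(1+z²) = 2×5.50×√(1+2.5²) = 29.62 ft
R = A/P = 75.63/29.62 = 2.553 ft
S = (Q·n / (1.486·A·R^(2/3)))² = (1380×0.013 / (1.486×75.63×1.868))² = 0.007302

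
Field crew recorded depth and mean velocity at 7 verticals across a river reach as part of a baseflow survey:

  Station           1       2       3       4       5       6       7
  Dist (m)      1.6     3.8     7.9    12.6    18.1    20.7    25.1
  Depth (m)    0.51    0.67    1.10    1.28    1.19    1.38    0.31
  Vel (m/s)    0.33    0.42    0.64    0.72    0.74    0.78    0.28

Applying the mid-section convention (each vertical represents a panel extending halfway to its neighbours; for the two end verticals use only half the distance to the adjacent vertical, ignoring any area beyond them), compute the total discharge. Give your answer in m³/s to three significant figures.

16.4 m³/s

w_1 = (3.8 − 1.6)/2 = 1.1 m; q_1 = 0.33 × 0.51 × 1.1 = 0.1851 m³/s
w_2 = (7.9 − 1.6)/2 = 3.15 m; q_2 = 0.42 × 0.67 × 3.15 = 0.8864 m³/s
w_3 = (12.6 − 3.8)/2 = 4.4 m; q_3 = 0.64 × 1.10 × 4.4 = 3.098 m³/s
w_4 = (18.1 − 7.9)/2 = 5.1 m; q_4 = 0.72 × 1.28 × 5.1 = 4.700 m³/s
w_5 = (20.7 − 12.6)/2 = 4.05 m; q_5 = 0.74 × 1.19 × 4.05 = 3.566 m³/s
w_6 = (25.1 − 18.1)/2 = 3.5 m; q_6 = 0.78 × 1.38 × 3.5 = 3.767 m³/s
w_7 = (25.1 − 20.7)/2 = 2.2 m; q_7 = 0.28 × 0.31 × 2.2 = 0.1910 m³/s
Q = Σ qᵢ = 16.39 m³/s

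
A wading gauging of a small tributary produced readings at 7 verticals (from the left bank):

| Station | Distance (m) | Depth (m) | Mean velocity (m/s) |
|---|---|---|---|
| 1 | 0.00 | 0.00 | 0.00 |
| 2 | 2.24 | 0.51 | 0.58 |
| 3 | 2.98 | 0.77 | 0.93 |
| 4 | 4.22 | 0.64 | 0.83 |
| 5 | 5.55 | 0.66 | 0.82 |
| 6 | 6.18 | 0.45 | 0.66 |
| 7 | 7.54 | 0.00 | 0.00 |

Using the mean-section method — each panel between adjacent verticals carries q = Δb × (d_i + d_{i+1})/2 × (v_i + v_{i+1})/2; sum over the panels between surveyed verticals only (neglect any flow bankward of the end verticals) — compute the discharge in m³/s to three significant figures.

2.37 m³/s

Panel 1-2: Δb = 2.24 m, d̄ = (0.00+0.51)/2 = 0.255, v̄ = (0.00+0.58)/2 = 0.29 → q = 2.24×0.255×0.29 = 0.1656 m³/s
Panel 2-3: Δb = 0.74 m, d̄ = (0.51+0.77)/2 = 0.64, v̄ = (0.58+0.93)/2 = 0.755 → q = 0.74×0.64×0.755 = 0.3576 m³/s
Panel 3-4: Δb = 1.24 m, d̄ = (0.77+0.64)/2 = 0.705, v̄ = (0.93+0.83)/2 = 0.88 → q = 1.24×0.705×0.88 = 0.7693 m³/s
Panel 4-5: Δb = 1.33 m, d̄ = (0.64+0.66)/2 = 0.65, v̄ = (0.83+0.82)/2 = 0.825 → q = 1.33×0.65×0.825 = 0.7132 m³/s
Panel 5-6: Δb = 0.63 m, d̄ = (0.66+0.45)/2 = 0.555, v̄ = (0.82+0.66)/2 = 0.74 → q = 0.63×0.555×0.74 = 0.2587 m³/s
Panel 6-7: Δb = 1.36 m, d̄ = (0.45+0.00)/2 = 0.225, v̄ = (0.66+0.00)/2 = 0.33 → q = 1.36×0.225×0.33 = 0.1010 m³/s
Q = Σ q = 2.365 m³/s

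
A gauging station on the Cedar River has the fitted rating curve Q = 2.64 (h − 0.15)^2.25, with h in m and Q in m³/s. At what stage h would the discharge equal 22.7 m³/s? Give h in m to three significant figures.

2.75 m

h − h₀ = (Q/C)^(1/b) = (22.7/2.64)^(1/2.25) = 2.602 m
h = 0.15 + 2.602 = 2.752 m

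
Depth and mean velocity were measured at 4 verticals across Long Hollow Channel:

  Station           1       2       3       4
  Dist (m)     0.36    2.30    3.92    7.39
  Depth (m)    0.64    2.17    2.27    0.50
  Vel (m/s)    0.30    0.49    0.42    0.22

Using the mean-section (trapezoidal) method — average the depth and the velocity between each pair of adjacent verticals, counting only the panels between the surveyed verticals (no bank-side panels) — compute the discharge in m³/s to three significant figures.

4.25 m³/s

Panel 1-2: Δb = 1.94 m, d̄ = (0.64+2.17)/2 = 1.405, v̄ = (0.30+0.49)/2 = 0.395 → q = 1.94×1.405×0.395 = 1.077 m³/s
Panel 2-3: Δb = 1.62 m, d̄ = (2.17+2.27)/2 = 2.22, v̄ = (0.49+0.42)/2 = 0.455 → q = 1.62×2.22×0.455 = 1.636 m³/s
Panel 3-4: Δb = 3.47 m, d̄ = (2.27+0.50)/2 = 1.385, v̄ = (0.42+0.22)/2 = 0.32 → q = 3.47×1.385×0.32 = 1.538 m³/s
Q = Σ q = 4.251 m³/s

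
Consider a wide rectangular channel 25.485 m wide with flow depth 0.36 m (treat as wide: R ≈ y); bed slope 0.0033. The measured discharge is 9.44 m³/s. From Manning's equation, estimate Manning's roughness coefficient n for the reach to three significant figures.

A = b·y = 25.485 × 0.36 = 9.175 m²
Wide channel: R ≈ y = 0.36 m
n = (1/Q)·A·R^(2/3)·S^(1/2) = (1/9.44) × 9.175 × 0.5061 × 0.05745 = 0.02825

0.0283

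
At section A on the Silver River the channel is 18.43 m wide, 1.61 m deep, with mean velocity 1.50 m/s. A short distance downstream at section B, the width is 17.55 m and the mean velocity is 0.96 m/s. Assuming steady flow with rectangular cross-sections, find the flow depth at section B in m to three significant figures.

2.64 m

Q = A₁V₁ = (18.43×1.61) × 1.50 = 44.51 m³/s
d₂ = Q/(b₂ V₂) = 44.51/(17.55×0.96) = 2.642 m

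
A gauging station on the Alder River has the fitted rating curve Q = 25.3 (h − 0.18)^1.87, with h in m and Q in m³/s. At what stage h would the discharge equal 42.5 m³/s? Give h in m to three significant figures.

h − h₀ = (Q/C)^(1/b) = (42.5/25.3)^(1/1.87) = 1.320 m
h = 0.18 + 1.320 = 1.500 m

1.50 m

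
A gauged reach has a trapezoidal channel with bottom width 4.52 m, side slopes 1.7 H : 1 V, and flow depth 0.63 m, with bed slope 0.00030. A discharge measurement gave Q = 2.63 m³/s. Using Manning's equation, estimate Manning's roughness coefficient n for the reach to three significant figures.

A = (b + z·y)·y = (4.52 + 1.7×0.63)×0.63 = 3.522 m²
P = b + 2y√(1+z²) = 4.52 + 2×0.63×√(1+1.7²) = 7.005 m
R = A/P = 3.522/7.005 = 0.5028 m
n = (1/Q)·A·R^(2/3)·S^(1/2) = (1/2.63) × 3.522 × 0.6323 × 0.01732 = 0.01467

0.0147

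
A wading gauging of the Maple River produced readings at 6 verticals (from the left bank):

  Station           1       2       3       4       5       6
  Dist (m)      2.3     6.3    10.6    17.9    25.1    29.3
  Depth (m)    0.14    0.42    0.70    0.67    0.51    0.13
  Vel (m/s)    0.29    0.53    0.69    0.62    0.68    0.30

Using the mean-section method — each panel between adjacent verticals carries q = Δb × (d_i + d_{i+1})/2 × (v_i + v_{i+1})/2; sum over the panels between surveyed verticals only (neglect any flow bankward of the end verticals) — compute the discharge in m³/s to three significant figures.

8.62 m³/s

Panel 1-2: Δb = 4 m, d̄ = (0.14+0.42)/2 = 0.28, v̄ = (0.29+0.53)/2 = 0.41 → q = 4×0.28×0.41 = 0.4592 m³/s
Panel 2-3: Δb = 4.3 m, d̄ = (0.42+0.70)/2 = 0.56, v̄ = (0.53+0.69)/2 = 0.61 → q = 4.3×0.56×0.61 = 1.469 m³/s
Panel 3-4: Δb = 7.3 m, d̄ = (0.70+0.67)/2 = 0.685, v̄ = (0.69+0.62)/2 = 0.655 → q = 7.3×0.685×0.655 = 3.275 m³/s
Panel 4-5: Δb = 7.2 m, d̄ = (0.67+0.51)/2 = 0.59, v̄ = (0.62+0.68)/2 = 0.65 → q = 7.2×0.59×0.65 = 2.761 m³/s
Panel 5-6: Δb = 4.2 m, d̄ = (0.51+0.13)/2 = 0.32, v̄ = (0.68+0.30)/2 = 0.49 → q = 4.2×0.32×0.49 = 0.6586 m³/s
Q = Σ q = 8.623 m³/s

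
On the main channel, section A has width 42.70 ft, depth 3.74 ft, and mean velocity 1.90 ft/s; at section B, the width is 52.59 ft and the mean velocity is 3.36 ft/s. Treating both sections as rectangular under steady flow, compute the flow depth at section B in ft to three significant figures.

1.72 ft

Q = A₁V₁ = (42.70×3.74) × 1.90 = 303.4 ft³/s
d₂ = Q/(b₂ V₂) = 303.4/(52.59×3.36) = 1.717 ft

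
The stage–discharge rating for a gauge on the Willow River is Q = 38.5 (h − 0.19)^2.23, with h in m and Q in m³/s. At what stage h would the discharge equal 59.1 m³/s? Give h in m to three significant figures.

h − h₀ = (Q/C)^(1/b) = (59.1/38.5)^(1/2.23) = 1.212 m
h = 0.19 + 1.212 = 1.402 m

1.40 m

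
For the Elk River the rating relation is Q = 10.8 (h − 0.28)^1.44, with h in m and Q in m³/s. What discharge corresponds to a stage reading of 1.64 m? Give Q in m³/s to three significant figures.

Q = 10.8 × (1.64 − 0.28)^1.44 = 10.8 × 1.36^1.44 = 16.82 m³/s

16.8 m³/s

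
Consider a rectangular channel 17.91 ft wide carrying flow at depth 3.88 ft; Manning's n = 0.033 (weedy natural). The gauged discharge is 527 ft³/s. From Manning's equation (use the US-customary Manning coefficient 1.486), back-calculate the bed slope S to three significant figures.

0.00752

A = b·y = 17.91 × 3.88 = 69.49 ft²
P = b + 2y = 17.91 + 2×3.88 = 25.67 ft
R = A/P = 69.49/25.67 = 2.707 ft
S = (Q·n / (1.486·A·R^(2/3)))² = (527×0.033 / (1.486×69.49×1.942))² = 0.007518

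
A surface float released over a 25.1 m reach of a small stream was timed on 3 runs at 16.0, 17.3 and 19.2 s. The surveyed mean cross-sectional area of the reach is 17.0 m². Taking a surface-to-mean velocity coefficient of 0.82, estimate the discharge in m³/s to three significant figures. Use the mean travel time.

20.0 m³/s

t̄ = (16.0 + 17.3 + 19.2) / 3 = 17.5 s
v_surface = L / t̄ = 25.1 / 17.5 = 1.434 m/s
v_mean = 0.82 × 1.434 = 1.176 m/s
Q = A × v_mean = 17.0 × 1.176 = 19.99 m³/s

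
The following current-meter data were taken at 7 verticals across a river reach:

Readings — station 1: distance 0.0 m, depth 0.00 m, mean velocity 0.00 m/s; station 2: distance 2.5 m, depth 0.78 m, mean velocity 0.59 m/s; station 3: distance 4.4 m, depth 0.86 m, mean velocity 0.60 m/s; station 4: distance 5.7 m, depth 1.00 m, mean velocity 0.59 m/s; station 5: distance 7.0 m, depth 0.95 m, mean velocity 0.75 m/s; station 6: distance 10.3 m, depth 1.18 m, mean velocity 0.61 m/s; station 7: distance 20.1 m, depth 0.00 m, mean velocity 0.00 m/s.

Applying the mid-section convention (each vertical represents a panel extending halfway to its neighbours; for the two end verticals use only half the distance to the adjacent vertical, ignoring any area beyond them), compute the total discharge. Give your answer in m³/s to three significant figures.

8.96 m³/s

w_2 = (4.4 − 0.0)/2 = 2.2 m; q_2 = 0.59 × 0.78 × 2.2 = 1.012 m³/s
w_3 = (5.7 − 2.5)/2 = 1.6 m; q_3 = 0.60 × 0.86 × 1.6 = 0.8256 m³/s
w_4 = (7.0 − 4.4)/2 = 1.3 m; q_4 = 0.59 × 1.00 × 1.3 = 0.7670 m³/s
w_5 = (10.3 − 5.7)/2 = 2.3 m; q_5 = 0.75 × 0.95 × 2.3 = 1.639 m³/s
w_6 = (20.1 − 7.0)/2 = 6.55 m; q_6 = 0.61 × 1.18 × 6.55 = 4.715 m³/s
Stations 1, 7 contribute zero (depth or velocity is 0).
Q = Σ qᵢ = 8.958 m³/s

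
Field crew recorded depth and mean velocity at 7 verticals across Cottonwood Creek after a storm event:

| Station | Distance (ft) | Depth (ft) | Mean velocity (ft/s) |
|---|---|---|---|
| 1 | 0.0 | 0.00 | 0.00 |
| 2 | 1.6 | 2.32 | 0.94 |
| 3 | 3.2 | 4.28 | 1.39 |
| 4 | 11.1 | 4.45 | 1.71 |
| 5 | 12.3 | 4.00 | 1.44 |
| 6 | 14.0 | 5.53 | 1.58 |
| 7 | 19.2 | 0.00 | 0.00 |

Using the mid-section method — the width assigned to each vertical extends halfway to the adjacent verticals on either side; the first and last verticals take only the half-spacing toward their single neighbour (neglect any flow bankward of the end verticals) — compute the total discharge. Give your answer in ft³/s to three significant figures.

105 ft³/s

w_2 = (3.2 − 0.0)/2 = 1.6 ft; q_2 = 0.94 × 2.32 × 1.6 = 3.489 ft³/s
w_3 = (11.1 − 1.6)/2 = 4.75 ft; q_3 = 1.39 × 4.28 × 4.75 = 28.26 ft³/s
w_4 = (12.3 − 3.2)/2 = 4.55 ft; q_4 = 1.71 × 4.45 × 4.55 = 34.62 ft³/s
w_5 = (14.0 − 11.1)/2 = 1.45 ft; q_5 = 1.44 × 4.00 × 1.45 = 8.352 ft³/s
w_6 = (19.2 − 12.3)/2 = 3.45 ft; q_6 = 1.58 × 5.53 × 3.45 = 30.14 ft³/s
Stations 1, 7 contribute zero (depth or velocity is 0).
Q = Σ qᵢ = 104.9 ft³/s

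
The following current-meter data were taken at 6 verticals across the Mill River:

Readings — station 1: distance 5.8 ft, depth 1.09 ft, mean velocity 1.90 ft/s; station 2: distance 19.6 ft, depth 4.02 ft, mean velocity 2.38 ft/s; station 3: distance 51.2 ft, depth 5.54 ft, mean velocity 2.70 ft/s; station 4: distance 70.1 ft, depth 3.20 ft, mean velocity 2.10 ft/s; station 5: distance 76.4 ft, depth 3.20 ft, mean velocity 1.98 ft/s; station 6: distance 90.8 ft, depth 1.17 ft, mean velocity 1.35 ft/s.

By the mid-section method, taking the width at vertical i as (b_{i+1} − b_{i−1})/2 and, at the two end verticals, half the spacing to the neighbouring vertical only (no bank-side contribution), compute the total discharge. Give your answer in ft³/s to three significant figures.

w_1 = (19.6 − 5.8)/2 = 6.9 ft; q_1 = 1.90 × 1.09 × 6.9 = 14.29 ft³/s
w_2 = (51.2 − 5.8)/2 = 22.7 ft; q_2 = 2.38 × 4.02 × 22.7 = 217.2 ft³/s
w_3 = (70.1 − 19.6)/2 = 25.25 ft; q_3 = 2.70 × 5.54 × 25.25 = 377.7 ft³/s
w_4 = (76.4 − 51.2)/2 = 12.6 ft; q_4 = 2.10 × 3.20 × 12.6 = 84.67 ft³/s
w_5 = (90.8 − 70.1)/2 = 10.35 ft; q_5 = 1.98 × 3.20 × 10.35 = 65.58 ft³/s
w_6 = (90.8 − 76.4)/2 = 7.2 ft; q_6 = 1.35 × 1.17 × 7.2 = 11.37 ft³/s
Q = Σ qᵢ = 770.8 ft³/s

771 ft³/s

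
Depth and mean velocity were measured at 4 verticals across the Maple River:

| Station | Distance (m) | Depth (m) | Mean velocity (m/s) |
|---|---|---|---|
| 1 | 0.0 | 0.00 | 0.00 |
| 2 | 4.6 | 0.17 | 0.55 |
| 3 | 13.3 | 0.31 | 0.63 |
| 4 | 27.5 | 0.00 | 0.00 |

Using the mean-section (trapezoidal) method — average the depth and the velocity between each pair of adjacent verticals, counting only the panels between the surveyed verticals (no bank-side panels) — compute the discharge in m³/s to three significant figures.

Panel 1-2: Δb = 4.6 m, d̄ = (0.00+0.17)/2 = 0.085, v̄ = (0.00+0.55)/2 = 0.275 → q = 4.6×0.085×0.275 = 0.1075 m³/s
Panel 2-3: Δb = 8.7 m, d̄ = (0.17+0.31)/2 = 0.24, v̄ = (0.55+0.63)/2 = 0.59 → q = 8.7×0.24×0.59 = 1.232 m³/s
Panel 3-4: Δb = 14.2 m, d̄ = (0.31+0.00)/2 = 0.155, v̄ = (0.63+0.00)/2 = 0.315 → q = 14.2×0.155×0.315 = 0.6933 m³/s
Q = Σ q = 2.033 m³/s

2.03 m³/s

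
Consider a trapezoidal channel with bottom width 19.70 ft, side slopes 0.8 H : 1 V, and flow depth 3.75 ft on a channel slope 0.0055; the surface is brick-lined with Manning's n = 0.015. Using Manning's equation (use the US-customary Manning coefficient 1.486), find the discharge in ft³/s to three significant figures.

A = (b + z·y)·y = (19.70 + 0.8×3.75)×3.75 = 85.13 ft²
P = b + 2y√(1+z²) = 19.70 + 2×3.75×√(1+0.8²) = 29.30 ft
R = A/P = 85.13/29.30 = 2.905 ft
Q = (1.486/n)·A·R^(2/3)·S^(1/2) = (1.486/0.015) × 85.13 × 2.905^(2/3) × 0.0055^(1/2) = 1273 ft³/s

1270 ft³/s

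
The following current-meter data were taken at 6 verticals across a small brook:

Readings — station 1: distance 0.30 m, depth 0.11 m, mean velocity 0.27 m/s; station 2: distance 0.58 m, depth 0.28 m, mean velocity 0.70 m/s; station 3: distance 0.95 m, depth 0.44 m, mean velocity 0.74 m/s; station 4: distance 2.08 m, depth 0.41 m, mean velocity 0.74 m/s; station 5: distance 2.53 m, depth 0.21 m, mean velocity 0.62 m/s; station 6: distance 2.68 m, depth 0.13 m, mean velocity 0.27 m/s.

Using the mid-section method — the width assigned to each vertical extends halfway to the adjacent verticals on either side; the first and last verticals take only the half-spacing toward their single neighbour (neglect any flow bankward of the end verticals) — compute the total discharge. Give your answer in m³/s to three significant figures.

0.593 m³/s

w_1 = (0.58 − 0.30)/2 = 0.14 m; q_1 = 0.27 × 0.11 × 0.14 = 0.004158 m³/s
w_2 = (0.95 − 0.30)/2 = 0.325 m; q_2 = 0.70 × 0.28 × 0.325 = 0.06370 m³/s
w_3 = (2.08 − 0.58)/2 = 0.75 m; q_3 = 0.74 × 0.44 × 0.75 = 0.2442 m³/s
w_4 = (2.53 − 0.95)/2 = 0.79 m; q_4 = 0.74 × 0.41 × 0.79 = 0.2397 m³/s
w_5 = (2.68 − 2.08)/2 = 0.3 m; q_5 = 0.62 × 0.21 × 0.3 = 0.03906 m³/s
w_6 = (2.68 − 2.53)/2 = 0.075 m; q_6 = 0.27 × 0.13 × 0.075 = 0.002633 m³/s
Q = Σ qᵢ = 0.5934 m³/s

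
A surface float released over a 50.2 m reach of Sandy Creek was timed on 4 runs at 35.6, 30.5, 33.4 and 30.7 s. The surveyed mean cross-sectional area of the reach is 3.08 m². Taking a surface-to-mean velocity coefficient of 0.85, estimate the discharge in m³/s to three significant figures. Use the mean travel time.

4.04 m³/s

t̄ = (35.6 + 30.5 + 33.4 + 30.7) / 4 = 32.55 s
v_surface = L / t̄ = 50.2 / 32.55 = 1.542 m/s
v_mean = 0.85 × 1.542 = 1.311 m/s
Q = A × v_mean = 3.08 × 1.311 = 4.038 m³/s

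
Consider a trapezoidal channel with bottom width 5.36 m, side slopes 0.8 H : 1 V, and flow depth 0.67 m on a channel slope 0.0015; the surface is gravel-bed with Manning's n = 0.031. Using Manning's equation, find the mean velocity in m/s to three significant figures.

0.847 m/s

A = (b + z·y)·y = (5.36 + 0.8×0.67)×0.67 = 3.950 m²
P = b + 2y√(1+z²) = 5.36 + 2×0.67×√(1+0.8²) = 7.076 m
R = A/P = 3.950/7.076 = 0.5583 m
Q = (1/n)·A·R^(2/3)·S^(1/2) = (1/0.031) × 3.950 × 0.5583^(2/3) × 0.0015^(1/2) = 3.346 m³/s
V = Q/A = 3.346/3.950 = 0.8471 m/s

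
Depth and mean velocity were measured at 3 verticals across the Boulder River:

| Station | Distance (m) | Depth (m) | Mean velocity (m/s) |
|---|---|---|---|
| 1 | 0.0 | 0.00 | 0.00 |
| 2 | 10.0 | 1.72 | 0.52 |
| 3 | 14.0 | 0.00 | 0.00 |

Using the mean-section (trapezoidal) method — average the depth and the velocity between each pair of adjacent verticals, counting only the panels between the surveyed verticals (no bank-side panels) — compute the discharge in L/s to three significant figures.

3130 L/s

Panel 1-2: Δb = 10 m, d̄ = (0.00+1.72)/2 = 0.86, v̄ = (0.00+0.52)/2 = 0.26 → q = 10×0.86×0.26 = 2.236 m³/s
Panel 2-3: Δb = 4 m, d̄ = (1.72+0.00)/2 = 0.86, v̄ = (0.52+0.00)/2 = 0.26 → q = 4×0.86×0.26 = 0.8944 m³/s
Q = Σ q = 3.130 m³/s
= 3.130 × 1000 = 3130 L/s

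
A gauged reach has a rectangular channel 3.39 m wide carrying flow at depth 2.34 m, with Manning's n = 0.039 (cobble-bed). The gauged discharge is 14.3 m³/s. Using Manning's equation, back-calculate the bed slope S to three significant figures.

A = b·y = 3.39 × 2.34 = 7.933 m²
P = b + 2y = 3.39 + 2×2.34 = 8.070 m
R = A/P = 7.933/8.070 = 0.9830 m
S = (Q·n / (1·A·R^(2/3)))² = (14.3×0.039 / (1×7.933×0.9886))² = 0.005057

0.00506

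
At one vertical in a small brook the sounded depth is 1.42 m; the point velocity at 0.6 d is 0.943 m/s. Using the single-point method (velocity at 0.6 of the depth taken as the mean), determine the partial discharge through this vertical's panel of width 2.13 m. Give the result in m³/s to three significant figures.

v̄ = v₀.₆ = 0.943 m/s
q = v̄ × d × w = 0.9430 × 1.42 × 2.13 = 2.852 m³/s

2.85 m³/s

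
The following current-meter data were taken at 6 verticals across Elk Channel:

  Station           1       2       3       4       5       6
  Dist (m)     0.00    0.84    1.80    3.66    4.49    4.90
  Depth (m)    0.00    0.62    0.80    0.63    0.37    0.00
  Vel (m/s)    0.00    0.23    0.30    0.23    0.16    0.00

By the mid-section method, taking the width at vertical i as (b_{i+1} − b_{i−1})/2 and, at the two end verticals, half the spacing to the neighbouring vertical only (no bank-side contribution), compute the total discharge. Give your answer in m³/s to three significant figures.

0.698 m³/s

w_2 = (1.80 − 0.00)/2 = 0.9 m; q_2 = 0.23 × 0.62 × 0.9 = 0.1283 m³/s
w_3 = (3.66 − 0.84)/2 = 1.41 m; q_3 = 0.30 × 0.80 × 1.41 = 0.3384 m³/s
w_4 = (4.49 − 1.80)/2 = 1.345 m; q_4 = 0.23 × 0.63 × 1.345 = 0.1949 m³/s
w_5 = (4.90 − 3.66)/2 = 0.62 m; q_5 = 0.16 × 0.37 × 0.62 = 0.03670 m³/s
Stations 1, 6 contribute zero (depth or velocity is 0).
Q = Σ qᵢ = 0.6983 m³/s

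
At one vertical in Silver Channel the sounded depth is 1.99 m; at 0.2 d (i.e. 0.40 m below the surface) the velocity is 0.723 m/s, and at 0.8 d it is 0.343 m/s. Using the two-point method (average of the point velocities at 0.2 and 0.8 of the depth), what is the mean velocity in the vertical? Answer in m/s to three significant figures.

0.533 m/s

v̄ = (0.723 + 0.343) / 2 = 0.5330 m/s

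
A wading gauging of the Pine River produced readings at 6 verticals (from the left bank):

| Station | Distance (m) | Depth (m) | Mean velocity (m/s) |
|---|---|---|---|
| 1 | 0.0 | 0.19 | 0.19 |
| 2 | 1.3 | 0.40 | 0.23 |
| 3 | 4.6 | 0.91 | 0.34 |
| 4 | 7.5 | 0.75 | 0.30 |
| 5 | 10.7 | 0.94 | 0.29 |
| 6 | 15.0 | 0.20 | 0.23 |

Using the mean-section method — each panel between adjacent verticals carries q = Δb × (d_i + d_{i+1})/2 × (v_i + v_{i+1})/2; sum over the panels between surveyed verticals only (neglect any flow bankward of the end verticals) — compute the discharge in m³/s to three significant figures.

Panel 1-2: Δb = 1.3 m, d̄ = (0.19+0.40)/2 = 0.295, v̄ = (0.19+0.23)/2 = 0.21 → q = 1.3×0.295×0.21 = 0.08054 m³/s
Panel 2-3: Δb = 3.3 m, d̄ = (0.40+0.91)/2 = 0.655, v̄ = (0.23+0.34)/2 = 0.285 → q = 3.3×0.655×0.285 = 0.6160 m³/s
Panel 3-4: Δb = 2.9 m, d̄ = (0.91+0.75)/2 = 0.83, v̄ = (0.34+0.30)/2 = 0.32 → q = 2.9×0.83×0.32 = 0.7702 m³/s
Panel 4-5: Δb = 3.2 m, d̄ = (0.75+0.94)/2 = 0.845, v̄ = (0.30+0.29)/2 = 0.295 → q = 3.2×0.845×0.295 = 0.7977 m³/s
Panel 5-6: Δb = 4.3 m, d̄ = (0.94+0.20)/2 = 0.57, v̄ = (0.29+0.23)/2 = 0.26 → q = 4.3×0.57×0.26 = 0.6373 m³/s
Q = Σ q = 2.902 m³/s

2.90 m³/s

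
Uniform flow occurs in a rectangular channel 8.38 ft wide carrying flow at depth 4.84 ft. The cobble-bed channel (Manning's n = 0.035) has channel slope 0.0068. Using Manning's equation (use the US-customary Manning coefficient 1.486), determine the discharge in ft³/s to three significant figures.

244 ft³/s

A = b·y = 8.38 × 4.84 = 40.56 ft²
P = b + 2y = 8.38 + 2×4.84 = 18.06 ft
R = A/P = 40.56/18.06 = 2.246 ft
Q = (1.486/n)·A·R^(2/3)·S^(1/2) = (1.486/0.035) × 40.56 × 2.246^(2/3) × 0.0068^(1/2) = 243.5 ft³/s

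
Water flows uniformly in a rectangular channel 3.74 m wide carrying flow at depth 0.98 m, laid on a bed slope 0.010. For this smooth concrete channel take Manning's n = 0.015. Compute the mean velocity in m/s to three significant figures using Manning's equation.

A = b·y = 3.74 × 0.98 = 3.665 m²
P = b + 2y = 3.74 + 2×0.98 = 5.700 m
R = A/P = 3.665/5.700 = 0.6430 m
Q = (1/n)·A·R^(2/3)·S^(1/2) = (1/0.015) × 3.665 × 0.6430^(2/3) × 0.010^(1/2) = 18.20 m³/s
V = Q/A = 18.20/3.665 = 4.967 m/s

4.97 m/s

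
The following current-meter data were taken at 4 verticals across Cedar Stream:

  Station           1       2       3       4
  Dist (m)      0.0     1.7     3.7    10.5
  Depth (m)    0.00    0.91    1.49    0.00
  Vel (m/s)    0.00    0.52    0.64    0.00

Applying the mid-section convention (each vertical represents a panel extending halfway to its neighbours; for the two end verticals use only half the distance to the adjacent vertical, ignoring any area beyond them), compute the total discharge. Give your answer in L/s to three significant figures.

w_2 = (3.7 − 0.0)/2 = 1.85 m; q_2 = 0.52 × 0.91 × 1.85 = 0.8754 m³/s
w_3 = (10.5 − 1.7)/2 = 4.4 m; q_3 = 0.64 × 1.49 × 4.4 = 4.196 m³/s
Stations 1, 4 contribute zero (depth or velocity is 0).
Q = Σ qᵢ = 5.071 m³/s
= 5.071 × 1000 = 5071 L/s

5070 L/s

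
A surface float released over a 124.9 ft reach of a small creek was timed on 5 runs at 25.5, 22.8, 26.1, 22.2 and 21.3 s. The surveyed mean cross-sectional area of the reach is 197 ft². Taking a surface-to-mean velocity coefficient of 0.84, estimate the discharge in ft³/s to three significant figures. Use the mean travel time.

t̄ = (25.5 + 22.8 + 26.1 + 22.2 + 21.3) / 5 = 23.58 s
v_surface = L / t̄ = 124.9 / 23.58 = 5.297 ft/s
v_mean = 0.84 × 5.297 = 4.449 ft/s
Q = A × v_mean = 197 × 4.449 = 876.5 ft³/s

877 ft³/s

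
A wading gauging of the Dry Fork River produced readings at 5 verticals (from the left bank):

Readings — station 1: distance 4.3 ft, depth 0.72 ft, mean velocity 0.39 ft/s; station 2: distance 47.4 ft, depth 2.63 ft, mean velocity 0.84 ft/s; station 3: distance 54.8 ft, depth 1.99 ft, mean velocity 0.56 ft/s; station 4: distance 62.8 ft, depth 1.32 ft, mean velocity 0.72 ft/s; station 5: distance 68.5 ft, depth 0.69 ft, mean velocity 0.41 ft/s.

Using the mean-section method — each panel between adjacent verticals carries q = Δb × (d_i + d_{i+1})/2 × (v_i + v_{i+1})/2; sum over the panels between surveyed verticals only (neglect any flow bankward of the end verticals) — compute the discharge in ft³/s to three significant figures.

Panel 1-2: Δb = 43.1 ft, d̄ = (0.72+2.63)/2 = 1.675, v̄ = (0.39+0.84)/2 = 0.615 → q = 43.1×1.675×0.615 = 44.40 ft³/s
Panel 2-3: Δb = 7.4 ft, d̄ = (2.63+1.99)/2 = 2.31, v̄ = (0.84+0.56)/2 = 0.7 → q = 7.4×2.31×0.7 = 11.97 ft³/s
Panel 3-4: Δb = 8 ft, d̄ = (1.99+1.32)/2 = 1.655, v̄ = (0.56+0.72)/2 = 0.64 → q = 8×1.655×0.64 = 8.474 ft³/s
Panel 4-5: Δb = 5.7 ft, d̄ = (1.32+0.69)/2 = 1.005, v̄ = (0.72+0.41)/2 = 0.565 → q = 5.7×1.005×0.565 = 3.237 ft³/s
Q = Σ q = 68.07 ft³/s

68.1 ft³/s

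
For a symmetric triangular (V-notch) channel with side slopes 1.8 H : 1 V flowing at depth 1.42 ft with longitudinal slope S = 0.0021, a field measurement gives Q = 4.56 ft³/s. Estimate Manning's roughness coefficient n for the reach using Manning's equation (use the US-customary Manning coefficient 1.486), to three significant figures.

A = z·y² = 1.8×1.42² = 3.630 ft²
P = 2y√(1+z²) = 2×1.42×√(1+1.8²) = 5.848 ft
R = A/P = 3.630/5.848 = 0.6207 ft
n = (1.486/Q)·A·R^(2/3)·S^(1/2) = (1.486/4.56) × 3.630 × 0.7276 × 0.04583 = 0.03944

0.0394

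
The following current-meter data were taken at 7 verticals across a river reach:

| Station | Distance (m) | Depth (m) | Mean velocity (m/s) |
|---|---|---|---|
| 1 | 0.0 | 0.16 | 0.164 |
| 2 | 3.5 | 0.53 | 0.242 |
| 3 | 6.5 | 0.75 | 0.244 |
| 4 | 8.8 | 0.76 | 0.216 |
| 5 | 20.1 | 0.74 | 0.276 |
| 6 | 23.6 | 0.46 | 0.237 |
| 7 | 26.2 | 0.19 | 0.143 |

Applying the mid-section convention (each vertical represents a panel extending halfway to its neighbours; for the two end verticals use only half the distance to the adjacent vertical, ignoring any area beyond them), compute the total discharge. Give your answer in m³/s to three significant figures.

w_1 = (3.5 − 0.0)/2 = 1.75 m; q_1 = 0.164 × 0.16 × 1.75 = 0.04592 m³/s
w_2 = (6.5 − 0.0)/2 = 3.25 m; q_2 = 0.242 × 0.53 × 3.25 = 0.4168 m³/s
w_3 = (8.8 − 3.5)/2 = 2.65 m; q_3 = 0.244 × 0.75 × 2.65 = 0.4850 m³/s
w_4 = (20.1 − 6.5)/2 = 6.8 m; q_4 = 0.216 × 0.76 × 6.8 = 1.116 m³/s
w_5 = (23.6 − 8.8)/2 = 7.4 m; q_5 = 0.276 × 0.74 × 7.4 = 1.511 m³/s
w_6 = (26.2 − 20.1)/2 = 3.05 m; q_6 = 0.237 × 0.46 × 3.05 = 0.3325 m³/s
w_7 = (26.2 − 23.6)/2 = 1.3 m; q_7 = 0.143 × 0.19 × 1.3 = 0.03532 m³/s
Q = Σ qᵢ = 3.943 m³/s

3.94 m³/s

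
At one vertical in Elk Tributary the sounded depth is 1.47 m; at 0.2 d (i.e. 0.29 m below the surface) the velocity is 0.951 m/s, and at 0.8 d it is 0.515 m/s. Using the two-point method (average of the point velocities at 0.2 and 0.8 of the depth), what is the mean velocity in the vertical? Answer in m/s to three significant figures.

v̄ = (0.951 + 0.515) / 2 = 0.7330 m/s

0.733 m/s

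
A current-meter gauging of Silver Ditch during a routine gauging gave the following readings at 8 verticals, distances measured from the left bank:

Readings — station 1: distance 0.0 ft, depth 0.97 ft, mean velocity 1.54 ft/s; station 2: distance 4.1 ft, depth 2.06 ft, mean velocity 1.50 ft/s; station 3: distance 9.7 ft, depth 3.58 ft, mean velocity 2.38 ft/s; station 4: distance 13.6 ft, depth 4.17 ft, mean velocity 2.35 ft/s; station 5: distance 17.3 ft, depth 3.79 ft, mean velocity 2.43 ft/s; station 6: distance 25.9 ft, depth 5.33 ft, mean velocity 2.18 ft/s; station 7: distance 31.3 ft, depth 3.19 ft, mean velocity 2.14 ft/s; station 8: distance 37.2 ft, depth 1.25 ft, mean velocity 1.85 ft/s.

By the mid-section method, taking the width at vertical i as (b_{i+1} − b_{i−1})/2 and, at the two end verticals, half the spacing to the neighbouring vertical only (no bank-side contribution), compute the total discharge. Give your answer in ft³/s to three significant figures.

279 ft³/s

w_1 = (4.1 − 0.0)/2 = 2.05 ft; q_1 = 1.54 × 0.97 × 2.05 = 3.062 ft³/s
w_2 = (9.7 − 0.0)/2 = 4.85 ft; q_2 = 1.50 × 2.06 × 4.85 = 14.99 ft³/s
w_3 = (13.6 − 4.1)/2 = 4.75 ft; q_3 = 2.38 × 3.58 × 4.75 = 40.47 ft³/s
w_4 = (17.3 − 9.7)/2 = 3.8 ft; q_4 = 2.35 × 4.17 × 3.8 = 37.24 ft³/s
w_5 = (25.9 − 13.6)/2 = 6.15 ft; q_5 = 2.43 × 3.79 × 6.15 = 56.64 ft³/s
w_6 = (31.3 − 17.3)/2 = 7 ft; q_6 = 2.18 × 5.33 × 7 = 81.34 ft³/s
w_7 = (37.2 − 25.9)/2 = 5.65 ft; q_7 = 2.14 × 3.19 × 5.65 = 38.57 ft³/s
w_8 = (37.2 − 31.3)/2 = 2.95 ft; q_8 = 1.85 × 1.25 × 2.95 = 6.822 ft³/s
Q = Σ qᵢ = 279.1 ft³/s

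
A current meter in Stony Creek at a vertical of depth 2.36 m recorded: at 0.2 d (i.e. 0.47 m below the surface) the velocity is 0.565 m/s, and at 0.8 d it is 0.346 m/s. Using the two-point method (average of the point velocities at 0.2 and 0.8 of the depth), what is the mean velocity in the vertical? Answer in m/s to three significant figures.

v̄ = (0.565 + 0.346) / 2 = 0.4555 m/s

0.456 m/s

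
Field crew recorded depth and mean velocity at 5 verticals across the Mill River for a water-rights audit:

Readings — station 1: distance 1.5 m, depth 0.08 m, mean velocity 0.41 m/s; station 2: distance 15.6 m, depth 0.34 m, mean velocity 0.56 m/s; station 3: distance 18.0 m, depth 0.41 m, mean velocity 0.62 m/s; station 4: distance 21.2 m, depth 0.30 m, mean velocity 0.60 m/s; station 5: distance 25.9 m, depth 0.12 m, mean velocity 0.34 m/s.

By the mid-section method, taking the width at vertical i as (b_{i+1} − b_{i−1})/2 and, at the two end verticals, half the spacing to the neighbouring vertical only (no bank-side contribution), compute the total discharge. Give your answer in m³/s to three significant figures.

3.32 m³/s

w_1 = (15.6 − 1.5)/2 = 7.05 m; q_1 = 0.41 × 0.08 × 7.05 = 0.2312 m³/s
w_2 = (18.0 − 1.5)/2 = 8.25 m; q_2 = 0.56 × 0.34 × 8.25 = 1.571 m³/s
w_3 = (21.2 − 15.6)/2 = 2.8 m; q_3 = 0.62 × 0.41 × 2.8 = 0.7118 m³/s
w_4 = (25.9 − 18.0)/2 = 3.95 m; q_4 = 0.60 × 0.30 × 3.95 = 0.7110 m³/s
w_5 = (25.9 − 21.2)/2 = 2.35 m; q_5 = 0.34 × 0.12 × 2.35 = 0.09588 m³/s
Q = Σ qᵢ = 3.321 m³/s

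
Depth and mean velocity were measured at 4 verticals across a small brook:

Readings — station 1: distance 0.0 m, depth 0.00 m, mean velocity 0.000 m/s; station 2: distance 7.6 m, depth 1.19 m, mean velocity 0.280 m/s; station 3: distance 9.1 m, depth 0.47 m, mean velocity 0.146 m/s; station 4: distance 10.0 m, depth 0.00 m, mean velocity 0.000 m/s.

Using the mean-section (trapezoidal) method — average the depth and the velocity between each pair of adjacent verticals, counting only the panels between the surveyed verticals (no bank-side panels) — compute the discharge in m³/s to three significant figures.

Panel 1-2: Δb = 7.6 m, d̄ = (0.00+1.19)/2 = 0.595, v̄ = (0.000+0.280)/2 = 0.14 → q = 7.6×0.595×0.14 = 0.6331 m³/s
Panel 2-3: Δb = 1.5 m, d̄ = (1.19+0.47)/2 = 0.83, v̄ = (0.280+0.146)/2 = 0.213 → q = 1.5×0.83×0.213 = 0.2652 m³/s
Panel 3-4: Δb = 0.9 m, d̄ = (0.47+0.00)/2 = 0.235, v̄ = (0.146+0.000)/2 = 0.073 → q = 0.9×0.235×0.073 = 0.01544 m³/s
Q = Σ q = 0.9137 m³/s

0.914 m³/s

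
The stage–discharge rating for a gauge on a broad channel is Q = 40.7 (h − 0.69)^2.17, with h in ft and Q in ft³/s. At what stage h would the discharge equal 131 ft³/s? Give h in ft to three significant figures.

h − h₀ = (Q/C)^(1/b) = (131/40.7)^(1/2.17) = 1.714 ft
h = 0.69 + 1.714 = 2.404 ft

2.40 ft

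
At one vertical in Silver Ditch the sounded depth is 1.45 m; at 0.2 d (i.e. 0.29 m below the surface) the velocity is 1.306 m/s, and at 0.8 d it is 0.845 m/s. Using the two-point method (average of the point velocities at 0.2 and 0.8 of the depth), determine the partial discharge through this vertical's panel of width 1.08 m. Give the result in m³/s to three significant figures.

1.68 m³/s

v̄ = (1.306 + 0.845) / 2 = 1.076 m/s
q = v̄ × d × w = 1.076 × 1.45 × 1.08 = 1.684 m³/s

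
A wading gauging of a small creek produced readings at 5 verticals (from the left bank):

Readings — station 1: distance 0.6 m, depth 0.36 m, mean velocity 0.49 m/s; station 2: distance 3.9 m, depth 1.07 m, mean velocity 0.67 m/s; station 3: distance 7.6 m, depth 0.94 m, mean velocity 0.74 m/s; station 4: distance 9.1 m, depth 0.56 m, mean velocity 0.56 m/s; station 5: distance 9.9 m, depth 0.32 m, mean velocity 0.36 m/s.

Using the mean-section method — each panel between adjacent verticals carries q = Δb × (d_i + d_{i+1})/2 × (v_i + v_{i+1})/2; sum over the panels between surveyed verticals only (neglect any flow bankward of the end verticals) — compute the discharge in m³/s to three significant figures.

4.88 m³/s

Panel 1-2: Δb = 3.3 m, d̄ = (0.36+1.07)/2 = 0.715, v̄ = (0.49+0.67)/2 = 0.58 → q = 3.3×0.715×0.58 = 1.369 m³/s
Panel 2-3: Δb = 3.7 m, d̄ = (1.07+0.94)/2 = 1.005, v̄ = (0.67+0.74)/2 = 0.705 → q = 3.7×1.005×0.705 = 2.622 m³/s
Panel 3-4: Δb = 1.5 m, d̄ = (0.94+0.56)/2 = 0.75, v̄ = (0.74+0.56)/2 = 0.65 → q = 1.5×0.75×0.65 = 0.7313 m³/s
Panel 4-5: Δb = 0.8 m, d̄ = (0.56+0.32)/2 = 0.44, v̄ = (0.56+0.36)/2 = 0.46 → q = 0.8×0.44×0.46 = 0.1619 m³/s
Q = Σ q = 4.883 m³/s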